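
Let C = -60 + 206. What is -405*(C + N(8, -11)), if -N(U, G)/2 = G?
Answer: -68040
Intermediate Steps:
N(U, G) = -2*G
C = 146
-405*(C + N(8, -11)) = -405*(146 - 2*(-11)) = -405*(146 + 22) = -405*168 = -68040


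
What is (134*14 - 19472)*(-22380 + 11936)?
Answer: 183772624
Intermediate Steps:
(134*14 - 19472)*(-22380 + 11936) = (1876 - 19472)*(-10444) = -17596*(-10444) = 183772624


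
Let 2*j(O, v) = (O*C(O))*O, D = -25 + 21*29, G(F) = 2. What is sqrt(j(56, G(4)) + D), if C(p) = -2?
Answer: 2*I*sqrt(638) ≈ 50.517*I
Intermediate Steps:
D = 584 (D = -25 + 609 = 584)
j(O, v) = -O**2 (j(O, v) = ((O*(-2))*O)/2 = ((-2*O)*O)/2 = (-2*O**2)/2 = -O**2)
sqrt(j(56, G(4)) + D) = sqrt(-1*56**2 + 584) = sqrt(-1*3136 + 584) = sqrt(-3136 + 584) = sqrt(-2552) = 2*I*sqrt(638)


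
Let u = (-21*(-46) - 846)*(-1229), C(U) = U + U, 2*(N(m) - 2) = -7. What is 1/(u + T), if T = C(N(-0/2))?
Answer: -1/147483 ≈ -6.7804e-6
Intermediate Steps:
N(m) = -3/2 (N(m) = 2 + (½)*(-7) = 2 - 7/2 = -3/2)
C(U) = 2*U
T = -3 (T = 2*(-3/2) = -3)
u = -147480 (u = (966 - 846)*(-1229) = 120*(-1229) = -147480)
1/(u + T) = 1/(-147480 - 3) = 1/(-147483) = -1/147483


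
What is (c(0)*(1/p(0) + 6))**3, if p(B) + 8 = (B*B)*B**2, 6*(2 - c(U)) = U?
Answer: 103823/64 ≈ 1622.2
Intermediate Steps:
c(U) = 2 - U/6
p(B) = -8 + B**4 (p(B) = -8 + (B*B)*B**2 = -8 + B**2*B**2 = -8 + B**4)
(c(0)*(1/p(0) + 6))**3 = ((2 - 1/6*0)*(1/(-8 + 0**4) + 6))**3 = ((2 + 0)*(1/(-8 + 0) + 6))**3 = (2*(1/(-8) + 6))**3 = (2*(-1/8 + 6))**3 = (2*(47/8))**3 = (47/4)**3 = 103823/64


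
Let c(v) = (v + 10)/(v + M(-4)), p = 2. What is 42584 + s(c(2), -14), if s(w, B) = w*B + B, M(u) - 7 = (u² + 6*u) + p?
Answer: 42514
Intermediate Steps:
M(u) = 9 + u² + 6*u (M(u) = 7 + ((u² + 6*u) + 2) = 7 + (2 + u² + 6*u) = 9 + u² + 6*u)
c(v) = (10 + v)/(1 + v) (c(v) = (v + 10)/(v + (9 + (-4)² + 6*(-4))) = (10 + v)/(v + (9 + 16 - 24)) = (10 + v)/(v + 1) = (10 + v)/(1 + v))
s(w, B) = B + B*w (s(w, B) = B*w + B = B + B*w)
42584 + s(c(2), -14) = 42584 - 14*(1 + (10 + 2)/(1 + 2)) = 42584 - 14*(1 + 12/3) = 42584 - 14*(1 + (⅓)*12) = 42584 - 14*(1 + 4) = 42584 - 14*5 = 42584 - 70 = 42514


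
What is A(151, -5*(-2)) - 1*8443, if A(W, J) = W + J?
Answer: -8282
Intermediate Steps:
A(W, J) = J + W
A(151, -5*(-2)) - 1*8443 = (-5*(-2) + 151) - 1*8443 = (10 + 151) - 8443 = 161 - 8443 = -8282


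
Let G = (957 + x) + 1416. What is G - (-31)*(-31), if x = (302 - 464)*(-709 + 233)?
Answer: 78524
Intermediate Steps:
x = 77112 (x = -162*(-476) = 77112)
G = 79485 (G = (957 + 77112) + 1416 = 78069 + 1416 = 79485)
G - (-31)*(-31) = 79485 - (-31)*(-31) = 79485 - 1*961 = 79485 - 961 = 78524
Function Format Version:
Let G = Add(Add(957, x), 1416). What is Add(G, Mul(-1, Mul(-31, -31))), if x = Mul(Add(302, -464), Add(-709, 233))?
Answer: 78524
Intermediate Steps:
x = 77112 (x = Mul(-162, -476) = 77112)
G = 79485 (G = Add(Add(957, 77112), 1416) = Add(78069, 1416) = 79485)
Add(G, Mul(-1, Mul(-31, -31))) = Add(79485, Mul(-1, Mul(-31, -31))) = Add(79485, Mul(-1, 961)) = Add(79485, -961) = 78524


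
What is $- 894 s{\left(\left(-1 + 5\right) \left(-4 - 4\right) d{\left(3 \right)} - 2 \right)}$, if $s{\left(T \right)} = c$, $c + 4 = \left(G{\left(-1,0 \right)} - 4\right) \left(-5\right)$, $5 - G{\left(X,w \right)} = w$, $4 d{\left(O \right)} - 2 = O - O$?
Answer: $8046$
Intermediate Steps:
$d{\left(O \right)} = \frac{1}{2}$ ($d{\left(O \right)} = \frac{1}{2} + \frac{O - O}{4} = \frac{1}{2} + \frac{1}{4} \cdot 0 = \frac{1}{2} + 0 = \frac{1}{2}$)
$G{\left(X,w \right)} = 5 - w$
$c = -9$ ($c = -4 + \left(\left(5 - 0\right) - 4\right) \left(-5\right) = -4 + \left(\left(5 + 0\right) - 4\right) \left(-5\right) = -4 + \left(5 - 4\right) \left(-5\right) = -4 + 1 \left(-5\right) = -4 - 5 = -9$)
$s{\left(T \right)} = -9$
$- 894 s{\left(\left(-1 + 5\right) \left(-4 - 4\right) d{\left(3 \right)} - 2 \right)} = \left(-894\right) \left(-9\right) = 8046$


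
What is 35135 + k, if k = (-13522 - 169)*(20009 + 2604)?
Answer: -309559448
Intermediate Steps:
k = -309594583 (k = -13691*22613 = -309594583)
35135 + k = 35135 - 309594583 = -309559448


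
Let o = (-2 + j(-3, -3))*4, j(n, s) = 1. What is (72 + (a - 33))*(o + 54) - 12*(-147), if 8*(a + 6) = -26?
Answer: 6503/2 ≈ 3251.5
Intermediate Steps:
a = -37/4 (a = -6 + (⅛)*(-26) = -6 - 13/4 = -37/4 ≈ -9.2500)
o = -4 (o = (-2 + 1)*4 = -1*4 = -4)
(72 + (a - 33))*(o + 54) - 12*(-147) = (72 + (-37/4 - 33))*(-4 + 54) - 12*(-147) = (72 - 169/4)*50 + 1764 = (119/4)*50 + 1764 = 2975/2 + 1764 = 6503/2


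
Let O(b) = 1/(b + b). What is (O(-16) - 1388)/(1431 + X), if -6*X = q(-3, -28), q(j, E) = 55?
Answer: -133251/136496 ≈ -0.97623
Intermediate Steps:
O(b) = 1/(2*b)
X = -55/6 (X = -⅙*55 = -55/6 ≈ -9.1667)
(O(-16) - 1388)/(1431 + X) = ((½)/(-16) - 1388)/(1431 - 55/6) = ((½)*(-1/16) - 1388)/(8531/6) = (-1/32 - 1388)*(6/8531) = -44417/32*6/8531 = -133251/136496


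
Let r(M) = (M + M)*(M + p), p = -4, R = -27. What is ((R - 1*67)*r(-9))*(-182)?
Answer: 4003272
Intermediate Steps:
r(M) = 2*M*(-4 + M) (r(M) = (M + M)*(M - 4) = (2*M)*(-4 + M) = 2*M*(-4 + M))
((R - 1*67)*r(-9))*(-182) = ((-27 - 1*67)*(2*(-9)*(-4 - 9)))*(-182) = ((-27 - 67)*(2*(-9)*(-13)))*(-182) = -94*234*(-182) = -21996*(-182) = 4003272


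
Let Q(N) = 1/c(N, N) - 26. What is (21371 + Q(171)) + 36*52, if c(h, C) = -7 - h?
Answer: 4132625/178 ≈ 23217.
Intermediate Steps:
Q(N) = -26 + 1/(-7 - N) (Q(N) = 1/(-7 - N) - 26 = -26 + 1/(-7 - N))
(21371 + Q(171)) + 36*52 = (21371 + (-183 - 26*171)/(7 + 171)) + 36*52 = (21371 + (-183 - 4446)/178) + 1872 = (21371 + (1/178)*(-4629)) + 1872 = (21371 - 4629/178) + 1872 = 3799409/178 + 1872 = 4132625/178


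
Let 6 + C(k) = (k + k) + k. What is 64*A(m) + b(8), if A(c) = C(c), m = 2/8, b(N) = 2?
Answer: -334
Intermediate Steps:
C(k) = -6 + 3*k (C(k) = -6 + ((k + k) + k) = -6 + (2*k + k) = -6 + 3*k)
m = 1/4 (m = 2*(1/8) = 1/4 ≈ 0.25000)
A(c) = -6 + 3*c
64*A(m) + b(8) = 64*(-6 + 3*(1/4)) + 2 = 64*(-6 + 3/4) + 2 = 64*(-21/4) + 2 = -336 + 2 = -334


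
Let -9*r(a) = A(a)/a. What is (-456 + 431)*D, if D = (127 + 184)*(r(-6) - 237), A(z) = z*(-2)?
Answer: 16568525/9 ≈ 1.8409e+6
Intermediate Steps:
A(z) = -2*z
r(a) = 2/9 (r(a) = -(-2*a)/(9*a) = -⅑*(-2) = 2/9)
D = -662741/9 (D = (127 + 184)*(2/9 - 237) = 311*(-2131/9) = -662741/9 ≈ -73638.)
(-456 + 431)*D = (-456 + 431)*(-662741/9) = -25*(-662741/9) = 16568525/9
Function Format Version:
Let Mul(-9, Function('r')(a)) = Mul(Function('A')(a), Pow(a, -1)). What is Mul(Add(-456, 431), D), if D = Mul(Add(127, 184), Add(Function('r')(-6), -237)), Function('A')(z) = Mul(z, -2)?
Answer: Rational(16568525, 9) ≈ 1.8409e+6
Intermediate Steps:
Function('A')(z) = Mul(-2, z)
Function('r')(a) = Rational(2, 9) (Function('r')(a) = Mul(Rational(-1, 9), Mul(Mul(-2, a), Pow(a, -1))) = Mul(Rational(-1, 9), -2) = Rational(2, 9))
D = Rational(-662741, 9) (D = Mul(Add(127, 184), Add(Rational(2, 9), -237)) = Mul(311, Rational(-2131, 9)) = Rational(-662741, 9) ≈ -73638.)
Mul(Add(-456, 431), D) = Mul(Add(-456, 431), Rational(-662741, 9)) = Mul(-25, Rational(-662741, 9)) = Rational(16568525, 9)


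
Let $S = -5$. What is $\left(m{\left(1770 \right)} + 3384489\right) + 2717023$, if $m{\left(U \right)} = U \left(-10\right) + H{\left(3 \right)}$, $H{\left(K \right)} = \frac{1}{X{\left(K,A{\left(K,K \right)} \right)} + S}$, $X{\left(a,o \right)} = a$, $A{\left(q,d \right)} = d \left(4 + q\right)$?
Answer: $\frac{12167623}{2} \approx 6.0838 \cdot 10^{6}$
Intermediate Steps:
$H{\left(K \right)} = \frac{1}{-5 + K}$ ($H{\left(K \right)} = \frac{1}{K - 5} = \frac{1}{-5 + K}$)
$m{\left(U \right)} = - \frac{1}{2} - 10 U$ ($m{\left(U \right)} = U \left(-10\right) + \frac{1}{-5 + 3} = - 10 U + \frac{1}{-2} = - 10 U - \frac{1}{2} = - \frac{1}{2} - 10 U$)
$\left(m{\left(1770 \right)} + 3384489\right) + 2717023 = \left(\left(- \frac{1}{2} - 17700\right) + 3384489\right) + 2717023 = \left(- \frac{35401}{2} + 3384489\right) + 2717023 = \frac{6733577}{2} + 2717023 = \frac{12167623}{2}$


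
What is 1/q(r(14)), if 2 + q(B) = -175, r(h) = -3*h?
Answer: -1/177 ≈ -0.0056497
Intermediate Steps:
q(B) = -177 (q(B) = -2 - 175 = -177)
1/q(r(14)) = 1/(-177) = -1/177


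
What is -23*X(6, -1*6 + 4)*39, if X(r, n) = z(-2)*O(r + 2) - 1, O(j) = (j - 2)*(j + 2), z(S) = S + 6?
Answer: -214383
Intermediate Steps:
z(S) = 6 + S
O(j) = (-2 + j)*(2 + j)
X(r, n) = -17 + 4*(2 + r)² (X(r, n) = (6 - 2)*(-4 + (r + 2)²) - 1 = 4*(-4 + (2 + r)²) - 1 = (-16 + 4*(2 + r)²) - 1 = -17 + 4*(2 + r)²)
-23*X(6, -1*6 + 4)*39 = -23*(-17 + 4*(2 + 6)²)*39 = -23*(-17 + 4*8²)*39 = -23*(-17 + 4*64)*39 = -23*(-17 + 256)*39 = -23*239*39 = -5497*39 = -214383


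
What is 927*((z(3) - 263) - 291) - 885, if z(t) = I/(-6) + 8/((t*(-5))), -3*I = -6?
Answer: -2576232/5 ≈ -5.1525e+5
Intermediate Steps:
I = 2 (I = -1/3*(-6) = 2)
z(t) = -1/3 - 8/(5*t) (z(t) = 2/(-6) + 8/((t*(-5))) = 2*(-1/6) + 8/((-5*t)) = -1/3 + 8*(-1/(5*t)) = -1/3 - 8/(5*t))
927*((z(3) - 263) - 291) - 885 = 927*(((1/15)*(-24 - 5*3)/3 - 263) - 291) - 885 = 927*(((1/15)*(1/3)*(-24 - 15) - 263) - 291) - 885 = 927*(((1/15)*(1/3)*(-39) - 263) - 291) - 885 = 927*((-13/15 - 263) - 291) - 885 = 927*(-3958/15 - 291) - 885 = 927*(-8323/15) - 885 = -2571807/5 - 885 = -2576232/5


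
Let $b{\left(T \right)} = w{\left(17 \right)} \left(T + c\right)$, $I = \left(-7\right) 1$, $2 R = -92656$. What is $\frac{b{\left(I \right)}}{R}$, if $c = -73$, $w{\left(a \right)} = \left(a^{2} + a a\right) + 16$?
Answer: $\frac{5940}{5791} \approx 1.0257$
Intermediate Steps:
$R = -46328$ ($R = \frac{1}{2} \left(-92656\right) = -46328$)
$w{\left(a \right)} = 16 + 2 a^{2}$ ($w{\left(a \right)} = \left(a^{2} + a^{2}\right) + 16 = 2 a^{2} + 16 = 16 + 2 a^{2}$)
$I = -7$
$b{\left(T \right)} = -43362 + 594 T$ ($b{\left(T \right)} = \left(16 + 2 \cdot 17^{2}\right) \left(T - 73\right) = \left(16 + 2 \cdot 289\right) \left(-73 + T\right) = \left(16 + 578\right) \left(-73 + T\right) = 594 \left(-73 + T\right) = -43362 + 594 T$)
$\frac{b{\left(I \right)}}{R} = \frac{-43362 + 594 \left(-7\right)}{-46328} = \left(-43362 - 4158\right) \left(- \frac{1}{46328}\right) = \left(-47520\right) \left(- \frac{1}{46328}\right) = \frac{5940}{5791}$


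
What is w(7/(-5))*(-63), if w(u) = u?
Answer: 441/5 ≈ 88.200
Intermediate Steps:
w(7/(-5))*(-63) = (7/(-5))*(-63) = (7*(-1/5))*(-63) = -7/5*(-63) = 441/5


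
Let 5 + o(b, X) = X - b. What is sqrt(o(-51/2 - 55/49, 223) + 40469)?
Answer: sqrt(7979870)/14 ≈ 201.78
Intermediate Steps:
o(b, X) = -5 + X - b (o(b, X) = -5 + (X - b) = -5 + X - b)
sqrt(o(-51/2 - 55/49, 223) + 40469) = sqrt((-5 + 223 - (-51/2 - 55/49)) + 40469) = sqrt((-5 + 223 - 1*(-2609/98)) + 40469) = sqrt((-5 + 223 + 2609/98) + 40469) = sqrt(23973/98 + 40469) = sqrt(3989935/98) = sqrt(7979870)/14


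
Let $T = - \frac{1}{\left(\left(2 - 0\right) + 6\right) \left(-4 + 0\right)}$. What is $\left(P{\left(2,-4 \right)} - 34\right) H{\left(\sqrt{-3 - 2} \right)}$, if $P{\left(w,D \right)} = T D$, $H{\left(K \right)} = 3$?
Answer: $- \frac{819}{8} \approx -102.38$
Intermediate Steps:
$T = \frac{1}{32}$ ($T = - \frac{1}{\left(\left(2 + 0\right) + 6\right) \left(-4\right)} = - \frac{1}{\left(2 + 6\right) \left(-4\right)} = - \frac{1}{8 \left(-4\right)} = - \frac{1}{-32} = \left(-1\right) \left(- \frac{1}{32}\right) = \frac{1}{32} \approx 0.03125$)
$P{\left(w,D \right)} = \frac{D}{32}$
$\left(P{\left(2,-4 \right)} - 34\right) H{\left(\sqrt{-3 - 2} \right)} = \left(\frac{1}{32} \left(-4\right) - 34\right) 3 = \left(- \frac{1}{8} - 34\right) 3 = \left(- \frac{273}{8}\right) 3 = - \frac{819}{8}$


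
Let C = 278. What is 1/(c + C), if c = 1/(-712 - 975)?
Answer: 1687/468985 ≈ 0.0035971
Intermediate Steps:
c = -1/1687 (c = 1/(-1687) = -1/1687 ≈ -0.00059277)
1/(c + C) = 1/(-1/1687 + 278) = 1/(468985/1687) = 1687/468985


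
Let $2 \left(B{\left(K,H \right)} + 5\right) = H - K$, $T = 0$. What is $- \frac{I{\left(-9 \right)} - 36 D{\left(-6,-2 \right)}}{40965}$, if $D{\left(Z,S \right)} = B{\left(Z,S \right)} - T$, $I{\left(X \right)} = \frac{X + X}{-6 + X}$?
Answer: $- \frac{182}{68275} \approx -0.0026657$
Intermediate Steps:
$B{\left(K,H \right)} = -5 + \frac{H}{2} - \frac{K}{2}$ ($B{\left(K,H \right)} = -5 + \frac{H - K}{2} = -5 + \left(\frac{H}{2} - \frac{K}{2}\right) = -5 + \frac{H}{2} - \frac{K}{2}$)
$I{\left(X \right)} = \frac{2 X}{-6 + X}$
$D{\left(Z,S \right)} = -5 + \frac{S}{2} - \frac{Z}{2}$ ($D{\left(Z,S \right)} = \left(-5 + \frac{S}{2} - \frac{Z}{2}\right) - 0 = \left(-5 + \frac{S}{2} - \frac{Z}{2}\right) + 0 = -5 + \frac{S}{2} - \frac{Z}{2}$)
$- \frac{I{\left(-9 \right)} - 36 D{\left(-6,-2 \right)}}{40965} = - \frac{2 \left(-9\right) \frac{1}{-6 - 9} - 36 \left(-5 + \frac{1}{2} \left(-2\right) - -3\right)}{40965} = - \frac{2 \left(-9\right) \frac{1}{-15} - 36 \left(-5 - 1 + 3\right)}{40965} = - \frac{2 \left(-9\right) \left(- \frac{1}{15}\right) - -108}{40965} = - \frac{\frac{6}{5} + 108}{40965} = - \frac{546}{5 \cdot 40965} = \left(-1\right) \frac{182}{68275} = - \frac{182}{68275}$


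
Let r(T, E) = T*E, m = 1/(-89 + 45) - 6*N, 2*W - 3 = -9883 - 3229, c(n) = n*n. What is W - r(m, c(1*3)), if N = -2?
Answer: -293141/44 ≈ -6662.3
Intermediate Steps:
c(n) = n**2
W = -13109/2 (W = 3/2 + (-9883 - 3229)/2 = 3/2 + (1/2)*(-13112) = 3/2 - 6556 = -13109/2 ≈ -6554.5)
m = 527/44 (m = 1/(-89 + 45) - 6*(-2) = 1/(-44) + 12 = -1/44 + 12 = 527/44 ≈ 11.977)
r(T, E) = E*T
W - r(m, c(1*3)) = -13109/2 - (1*3)**2*527/44 = -13109/2 - 3**2*527/44 = -13109/2 - 9*527/44 = -13109/2 - 1*4743/44 = -13109/2 - 4743/44 = -293141/44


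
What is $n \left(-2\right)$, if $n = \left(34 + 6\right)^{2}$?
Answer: $-3200$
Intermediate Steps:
$n = 1600$ ($n = 40^{2} = 1600$)
$n \left(-2\right) = 1600 \left(-2\right) = -3200$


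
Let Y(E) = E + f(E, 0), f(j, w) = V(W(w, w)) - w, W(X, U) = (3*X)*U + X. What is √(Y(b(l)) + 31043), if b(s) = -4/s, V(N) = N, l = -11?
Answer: √3756247/11 ≈ 176.19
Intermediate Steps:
W(X, U) = X + 3*U*X (W(X, U) = 3*U*X + X = X + 3*U*X)
f(j, w) = -w + w*(1 + 3*w) (f(j, w) = w*(1 + 3*w) - w = -w + w*(1 + 3*w))
Y(E) = E (Y(E) = E + 3*0² = E + 3*0 = E + 0 = E)
√(Y(b(l)) + 31043) = √(-4/(-11) + 31043) = √(-4*(-1/11) + 31043) = √(4/11 + 31043) = √(341477/11) = √3756247/11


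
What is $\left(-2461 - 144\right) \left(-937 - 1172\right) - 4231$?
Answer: $5489714$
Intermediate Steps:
$\left(-2461 - 144\right) \left(-937 - 1172\right) - 4231 = \left(-2605\right) \left(-2109\right) - 4231 = 5493945 - 4231 = 5489714$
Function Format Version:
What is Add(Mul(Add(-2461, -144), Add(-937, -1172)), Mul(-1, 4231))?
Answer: 5489714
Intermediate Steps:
Add(Mul(Add(-2461, -144), Add(-937, -1172)), Mul(-1, 4231)) = Add(Mul(-2605, -2109), -4231) = Add(5493945, -4231) = 5489714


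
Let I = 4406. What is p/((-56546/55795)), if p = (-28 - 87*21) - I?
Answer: 349332495/56546 ≈ 6177.8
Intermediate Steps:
p = -6261 (p = (-28 - 87*21) - 1*4406 = (-28 - 1827) - 4406 = -1855 - 4406 = -6261)
p/((-56546/55795)) = -6261/((-56546/55795)) = -6261/((-56546*1/55795)) = -6261/(-56546/55795) = -6261*(-55795/56546) = 349332495/56546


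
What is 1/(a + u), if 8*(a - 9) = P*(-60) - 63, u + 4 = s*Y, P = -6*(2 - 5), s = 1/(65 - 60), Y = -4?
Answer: -40/5547 ≈ -0.0072111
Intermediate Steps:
s = 1/5 ≈ 0.20000
P = 18 (P = -6*(-3) = 18)
u = -24/5 (u = -4 + (1/5)*(-4) = -4 - 4/5 = -24/5 ≈ -4.8000)
a = -1071/8 (a = 9 + (18*(-60) - 63)/8 = 9 + (-1080 - 63)/8 = 9 + (1/8)*(-1143) = 9 - 1143/8 = -1071/8 ≈ -133.88)
1/(a + u) = 1/(-1071/8 - 24/5) = 1/(-5547/40) = -40/5547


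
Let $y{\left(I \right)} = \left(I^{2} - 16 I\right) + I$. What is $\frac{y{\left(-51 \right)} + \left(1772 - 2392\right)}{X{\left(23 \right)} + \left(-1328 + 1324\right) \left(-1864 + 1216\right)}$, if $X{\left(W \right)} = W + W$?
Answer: $\frac{1373}{1319} \approx 1.0409$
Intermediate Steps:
$y{\left(I \right)} = I^{2} - 15 I$
$X{\left(W \right)} = 2 W$
$\frac{y{\left(-51 \right)} + \left(1772 - 2392\right)}{X{\left(23 \right)} + \left(-1328 + 1324\right) \left(-1864 + 1216\right)} = \frac{- 51 \left(-15 - 51\right) + \left(1772 - 2392\right)}{2 \cdot 23 + \left(-1328 + 1324\right) \left(-1864 + 1216\right)} = \frac{\left(-51\right) \left(-66\right) + \left(1772 - 2392\right)}{46 - -2592} = \frac{3366 - 620}{46 + 2592} = \frac{2746}{2638} = 2746 \cdot \frac{1}{2638} = \frac{1373}{1319}$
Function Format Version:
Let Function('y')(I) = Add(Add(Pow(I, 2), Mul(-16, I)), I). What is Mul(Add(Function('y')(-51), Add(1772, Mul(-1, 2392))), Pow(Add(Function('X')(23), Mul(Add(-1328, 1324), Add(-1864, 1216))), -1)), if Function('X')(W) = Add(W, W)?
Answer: Rational(1373, 1319) ≈ 1.0409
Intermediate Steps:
Function('y')(I) = Add(Pow(I, 2), Mul(-15, I))
Function('X')(W) = Mul(2, W)
Mul(Add(Function('y')(-51), Add(1772, Mul(-1, 2392))), Pow(Add(Function('X')(23), Mul(Add(-1328, 1324), Add(-1864, 1216))), -1)) = Mul(Add(Mul(-51, Add(-15, -51)), Add(1772, Mul(-1, 2392))), Pow(Add(Mul(2, 23), Mul(Add(-1328, 1324), Add(-1864, 1216))), -1)) = Mul(Add(Mul(-51, -66), Add(1772, -2392)), Pow(Add(46, Mul(-4, -648)), -1)) = Mul(Add(3366, -620), Pow(Add(46, 2592), -1)) = Mul(2746, Pow(2638, -1)) = Mul(2746, Rational(1, 2638)) = Rational(1373, 1319)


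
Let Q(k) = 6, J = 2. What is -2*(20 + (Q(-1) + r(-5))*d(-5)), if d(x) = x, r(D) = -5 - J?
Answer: -50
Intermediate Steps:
r(D) = -7 (r(D) = -5 - 1*2 = -5 - 2 = -7)
-2*(20 + (Q(-1) + r(-5))*d(-5)) = -2*(20 + (6 - 7)*(-5)) = -2*(20 - 1*(-5)) = -2*(20 + 5) = -2*25 = -50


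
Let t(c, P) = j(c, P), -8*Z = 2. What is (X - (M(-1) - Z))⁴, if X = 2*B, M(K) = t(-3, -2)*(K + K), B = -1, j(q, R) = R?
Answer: 390625/256 ≈ 1525.9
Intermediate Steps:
Z = -¼ (Z = -⅛*2 = -¼ ≈ -0.25000)
t(c, P) = P
M(K) = -4*K (M(K) = -2*(K + K) = -4*K)
X = -2 (X = 2*(-1) = -2)
(X - (M(-1) - Z))⁴ = (-2 - (-4*(-1) - 1*(-¼)))⁴ = (-2 - (4 + ¼))⁴ = (-2 - 1*17/4)⁴ = (-2 - 17/4)⁴ = (-25/4)⁴ = 390625/256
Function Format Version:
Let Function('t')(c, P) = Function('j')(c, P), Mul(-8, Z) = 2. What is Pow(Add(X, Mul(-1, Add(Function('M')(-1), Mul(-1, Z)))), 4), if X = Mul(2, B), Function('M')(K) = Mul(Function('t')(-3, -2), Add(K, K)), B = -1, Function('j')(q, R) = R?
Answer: Rational(390625, 256) ≈ 1525.9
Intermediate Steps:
Z = Rational(-1, 4) (Z = Mul(Rational(-1, 8), 2) = Rational(-1, 4) ≈ -0.25000)
Function('t')(c, P) = P
Function('M')(K) = Mul(-4, K) (Function('M')(K) = Mul(-2, Add(K, K)) = Mul(-2, Mul(2, K)) = Mul(-4, K))
X = -2 (X = Mul(2, -1) = -2)
Pow(Add(X, Mul(-1, Add(Function('M')(-1), Mul(-1, Z)))), 4) = Pow(Add(-2, Mul(-1, Add(Mul(-4, -1), Mul(-1, Rational(-1, 4))))), 4) = Pow(Add(-2, Mul(-1, Add(4, Rational(1, 4)))), 4) = Pow(Add(-2, Mul(-1, Rational(17, 4))), 4) = Pow(Add(-2, Rational(-17, 4)), 4) = Pow(Rational(-25, 4), 4) = Rational(390625, 256)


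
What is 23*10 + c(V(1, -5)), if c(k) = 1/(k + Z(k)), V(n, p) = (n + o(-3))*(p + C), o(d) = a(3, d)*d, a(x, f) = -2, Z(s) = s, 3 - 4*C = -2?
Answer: 24148/105 ≈ 229.98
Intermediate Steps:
C = 5/4 (C = ¾ - ¼*(-2) = ¾ + ½ = 5/4 ≈ 1.2500)
o(d) = -2*d
V(n, p) = (6 + n)*(5/4 + p) (V(n, p) = (n - 2*(-3))*(p + 5/4) = (n + 6)*(5/4 + p) = (6 + n)*(5/4 + p))
c(k) = 1/(2*k) (c(k) = 1/(k + k) = 1/(2*k))
23*10 + c(V(1, -5)) = 23*10 + 1/(2*(15/2 + 6*(-5) + (5/4)*1 + 1*(-5))) = 230 + 1/(2*(15/2 - 30 + 5/4 - 5)) = 230 + 1/(2*(-105/4)) = 230 + (½)*(-4/105) = 230 - 2/105 = 24148/105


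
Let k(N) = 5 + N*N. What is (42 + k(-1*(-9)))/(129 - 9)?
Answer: 16/15 ≈ 1.0667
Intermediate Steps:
k(N) = 5 + N**2
(42 + k(-1*(-9)))/(129 - 9) = (42 + (5 + (-1*(-9))**2))/(129 - 9) = (42 + (5 + 9**2))/120 = (42 + (5 + 81))*(1/120) = (42 + 86)*(1/120) = 128*(1/120) = 16/15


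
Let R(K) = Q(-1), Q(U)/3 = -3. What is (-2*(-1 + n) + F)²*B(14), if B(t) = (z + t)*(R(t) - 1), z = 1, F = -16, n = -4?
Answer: -5400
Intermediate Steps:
Q(U) = -9 (Q(U) = 3*(-3) = -9)
R(K) = -9
B(t) = -10 - 10*t (B(t) = (1 + t)*(-9 - 1) = (1 + t)*(-10) = -10 - 10*t)
(-2*(-1 + n) + F)²*B(14) = (-2*(-1 - 4) - 16)²*(-10 - 10*14) = (-2*(-5) - 16)²*(-10 - 140) = (10 - 16)²*(-150) = (-6)²*(-150) = 36*(-150) = -5400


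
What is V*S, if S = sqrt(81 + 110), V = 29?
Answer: 29*sqrt(191) ≈ 400.79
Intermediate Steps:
S = sqrt(191) ≈ 13.820
V*S = 29*sqrt(191)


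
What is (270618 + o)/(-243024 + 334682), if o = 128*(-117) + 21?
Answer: 255663/91658 ≈ 2.7893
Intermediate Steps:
o = -14955 (o = -14976 + 21 = -14955)
(270618 + o)/(-243024 + 334682) = (270618 - 14955)/(-243024 + 334682) = 255663/91658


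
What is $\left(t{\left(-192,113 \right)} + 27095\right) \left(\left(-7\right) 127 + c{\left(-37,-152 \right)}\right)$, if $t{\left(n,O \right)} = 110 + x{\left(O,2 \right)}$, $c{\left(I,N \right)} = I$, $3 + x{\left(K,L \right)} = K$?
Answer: $-25293690$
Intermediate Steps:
$x{\left(K,L \right)} = -3 + K$
$t{\left(n,O \right)} = 107 + O$ ($t{\left(n,O \right)} = 110 + \left(-3 + O\right) = 107 + O$)
$\left(t{\left(-192,113 \right)} + 27095\right) \left(\left(-7\right) 127 + c{\left(-37,-152 \right)}\right) = \left(\left(107 + 113\right) + 27095\right) \left(\left(-7\right) 127 - 37\right) = \left(220 + 27095\right) \left(-889 - 37\right) = 27315 \left(-926\right) = -25293690$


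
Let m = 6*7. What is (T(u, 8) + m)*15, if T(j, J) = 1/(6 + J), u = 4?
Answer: 8835/14 ≈ 631.07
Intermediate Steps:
m = 42
(T(u, 8) + m)*15 = (1/(6 + 8) + 42)*15 = (1/14 + 42)*15 = (589/14)*15 = 8835/14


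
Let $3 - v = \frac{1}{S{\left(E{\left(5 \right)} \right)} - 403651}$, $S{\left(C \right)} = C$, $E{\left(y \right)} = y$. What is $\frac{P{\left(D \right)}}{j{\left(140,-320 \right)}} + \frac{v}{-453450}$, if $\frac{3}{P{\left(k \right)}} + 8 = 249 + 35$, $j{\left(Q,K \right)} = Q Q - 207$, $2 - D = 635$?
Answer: $- \frac{247183850473}{40819990299034650} \approx -6.0555 \cdot 10^{-6}$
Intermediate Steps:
$D = -633$ ($D = 2 - 635 = -633$)
$j{\left(Q,K \right)} = -207 + Q^{2}$ ($j{\left(Q,K \right)} = Q^{2} - 207 = -207 + Q^{2}$)
$P{\left(k \right)} = \frac{1}{92}$ ($P{\left(k \right)} = \frac{3}{-8 + \left(249 + 35\right)} = \frac{3}{-8 + 284} = \frac{3}{276} = 3 \cdot \frac{1}{276} = \frac{1}{92}$)
$v = \frac{1210939}{403646}$ ($v = 3 - \frac{1}{5 - 403651} = 3 - \frac{1}{-403646} = 3 - - \frac{1}{403646} = 3 + \frac{1}{403646} = \frac{1210939}{403646} \approx 3.0$)
$\frac{P{\left(D \right)}}{j{\left(140,-320 \right)}} + \frac{v}{-453450} = \frac{1}{92 \left(-207 + 140^{2}\right)} + \frac{1210939}{403646 \left(-453450\right)} = \frac{1}{92 \left(-207 + 19600\right)} + \frac{1210939}{403646} \left(- \frac{1}{453450}\right) = \frac{1}{92 \cdot 19393} - \frac{1210939}{183033278700} = \frac{1}{92} \cdot \frac{1}{19393} - \frac{1210939}{183033278700} = \frac{1}{1784156} - \frac{1210939}{183033278700} = - \frac{247183850473}{40819990299034650}$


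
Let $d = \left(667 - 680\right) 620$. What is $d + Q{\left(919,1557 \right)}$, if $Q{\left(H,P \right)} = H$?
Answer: $-7141$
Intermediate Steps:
$d = -8060$ ($d = \left(-13\right) 620 = -8060$)
$d + Q{\left(919,1557 \right)} = -8060 + 919 = -7141$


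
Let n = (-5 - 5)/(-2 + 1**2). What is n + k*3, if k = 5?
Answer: 25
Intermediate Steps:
n = 10 (n = -10/(-2 + 1) = -10/(-1) = -10*(-1) = 10)
n + k*3 = 10 + 5*3 = 10 + 15 = 25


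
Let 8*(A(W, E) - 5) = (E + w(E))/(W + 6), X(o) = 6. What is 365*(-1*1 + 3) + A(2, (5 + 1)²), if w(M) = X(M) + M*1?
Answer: 23559/32 ≈ 736.22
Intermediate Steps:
w(M) = 6 + M (w(M) = 6 + M*1 = 6 + M)
A(W, E) = 5 + (6 + 2*E)/(8*(6 + W)) (A(W, E) = 5 + ((E + (6 + E))/(W + 6))/8 = 5 + ((6 + 2*E)/(6 + W))/8 = 5 + (6 + 2*E)/(8*(6 + W)))
365*(-1*1 + 3) + A(2, (5 + 1)²) = 365*(-1*1 + 3) + (123 + (5 + 1)² + 20*2)/(4*(6 + 2)) = 365*(-1 + 3) + (¼)*(123 + 6² + 40)/8 = 365*2 + (¼)*(⅛)*(123 + 36 + 40) = 730 + (¼)*(⅛)*199 = 730 + 199/32 = 23559/32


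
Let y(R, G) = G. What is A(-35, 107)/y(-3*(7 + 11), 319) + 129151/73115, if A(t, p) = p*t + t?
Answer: -235175531/23323685 ≈ -10.083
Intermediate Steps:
A(t, p) = t + p*t
A(-35, 107)/y(-3*(7 + 11), 319) + 129151/73115 = -35*(1 + 107)/319 + 129151/73115 = -35*108*(1/319) + 129151*(1/73115) = -3780*1/319 + 129151/73115 = -3780/319 + 129151/73115 = -235175531/23323685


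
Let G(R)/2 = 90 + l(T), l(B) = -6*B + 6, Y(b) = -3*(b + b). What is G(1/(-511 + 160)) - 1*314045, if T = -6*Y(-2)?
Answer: -312989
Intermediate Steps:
Y(b) = -6*b
T = -72 (T = -(-36)*(-2) = -6*12 = -72)
l(B) = 6 - 6*B
G(R) = 1056 (G(R) = 2*(90 + (6 - 6*(-72))) = 2*(90 + (6 + 432)) = 2*(90 + 438) = 2*528 = 1056)
G(1/(-511 + 160)) - 1*314045 = 1056 - 1*314045 = 1056 - 314045 = -312989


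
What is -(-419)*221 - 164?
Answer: 92435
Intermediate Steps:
-(-419)*221 - 164 = -419*(-221) - 164 = 92599 - 164 = 92435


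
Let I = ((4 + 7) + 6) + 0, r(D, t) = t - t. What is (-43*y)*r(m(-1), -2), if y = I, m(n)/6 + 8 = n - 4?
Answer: 0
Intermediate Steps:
m(n) = -72 + 6*n (m(n) = -48 + 6*(n - 4) = -48 + 6*(-4 + n) = -48 + (-24 + 6*n) = -72 + 6*n)
r(D, t) = 0
I = 17 (I = (11 + 6) + 0 = 17 + 0 = 17)
y = 17
(-43*y)*r(m(-1), -2) = -43*17*0 = -731*0 = 0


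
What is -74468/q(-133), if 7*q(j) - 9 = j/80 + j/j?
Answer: -41702080/667 ≈ -62522.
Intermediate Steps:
q(j) = 10/7 + j/560 (q(j) = 9/7 + (j/80 + j/j)/7 = 9/7 + (j*(1/80) + 1)/7 = 9/7 + (j/80 + 1)/7 = 9/7 + (1 + j/80)/7 = 9/7 + (⅐ + j/560) = 10/7 + j/560)
-74468/q(-133) = -74468/(10/7 + (1/560)*(-133)) = -74468/(10/7 - 19/80) = -74468/667/560 = -74468*560/667 = -41702080/667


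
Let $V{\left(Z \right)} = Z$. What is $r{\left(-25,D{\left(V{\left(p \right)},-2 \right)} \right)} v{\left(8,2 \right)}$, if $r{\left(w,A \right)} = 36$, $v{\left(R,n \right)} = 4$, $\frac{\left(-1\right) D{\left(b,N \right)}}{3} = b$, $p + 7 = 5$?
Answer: $144$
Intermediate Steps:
$p = -2$ ($p = -7 + 5 = -2$)
$D{\left(b,N \right)} = - 3 b$
$r{\left(-25,D{\left(V{\left(p \right)},-2 \right)} \right)} v{\left(8,2 \right)} = 36 \cdot 4 = 144$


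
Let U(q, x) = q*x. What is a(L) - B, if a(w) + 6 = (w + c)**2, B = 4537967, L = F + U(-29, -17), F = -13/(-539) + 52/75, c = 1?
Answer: -7015909432276916/1634180625 ≈ -4.2932e+6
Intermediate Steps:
F = 29003/40425 (F = -13*(-1/539) + 52*(1/75) = 13/539 + 52/75 = 29003/40425 ≈ 0.71745)
L = 19958528/40425 (L = 29003/40425 - 29*(-17) = 29003/40425 + 493 = 19958528/40425 ≈ 493.72)
a(w) = -6 + (1 + w)**2 (a(w) = -6 + (w + 1)**2 = -6 + (1 + w)**2)
a(L) - B = (-6 + (1 + 19958528/40425)**2) - 1*4537967 = (-6 + (19998953/40425)**2) - 4537967 = (-6 + 399958121096209/1634180625) - 4537967 = 399948316012459/1634180625 - 4537967 = -7015909432276916/1634180625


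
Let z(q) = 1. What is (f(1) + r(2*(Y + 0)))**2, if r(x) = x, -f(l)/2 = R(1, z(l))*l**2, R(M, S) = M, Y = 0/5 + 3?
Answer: 16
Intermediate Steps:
Y = 3 (Y = 0*(1/5) + 3 = 0 + 3 = 3)
f(l) = -2*l**2
(f(1) + r(2*(Y + 0)))**2 = (-2*1**2 + 2*(3 + 0))**2 = (-2*1 + 2*3)**2 = (-2 + 6)**2 = 4**2 = 16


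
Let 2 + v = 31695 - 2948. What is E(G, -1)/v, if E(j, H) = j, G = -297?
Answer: -297/28745 ≈ -0.010332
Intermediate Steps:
v = 28745 (v = -2 + (31695 - 2948) = -2 + 28747 = 28745)
E(G, -1)/v = -297/28745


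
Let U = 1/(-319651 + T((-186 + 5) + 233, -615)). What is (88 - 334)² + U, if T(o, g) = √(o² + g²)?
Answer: 6183305864530301/102176380872 - √380929/102176380872 ≈ 60516.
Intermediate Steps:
T(o, g) = √(g² + o²)
U = 1/(-319651 + √380929) (U = 1/(-319651 + √((-615)² + ((-186 + 5) + 233)²)) = 1/(-319651 + √(378225 + (-181 + 233)²)) = 1/(-319651 + √(378225 + 52²)) = 1/(-319651 + √(378225 + 2704)) = 1/(-319651 + √380929) ≈ -3.1345e-6)
(88 - 334)² + U = (88 - 334)² + (-319651/102176380872 - √380929/102176380872) = (-246)² + (-319651/102176380872 - √380929/102176380872) = 60516 + (-319651/102176380872 - √380929/102176380872) = 6183305864530301/102176380872 - √380929/102176380872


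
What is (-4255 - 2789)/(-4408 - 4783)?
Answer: 7044/9191 ≈ 0.76640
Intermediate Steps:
(-4255 - 2789)/(-4408 - 4783) = -7044/(-9191) = -7044*(-1/9191) = 7044/9191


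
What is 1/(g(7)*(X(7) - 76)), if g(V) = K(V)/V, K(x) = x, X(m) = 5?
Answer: -1/71 ≈ -0.014085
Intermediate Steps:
g(V) = 1 (g(V) = V/V = 1)
1/(g(7)*(X(7) - 76)) = 1/(1*(5 - 76)) = 1/(1*(-71)) = 1/(-71) = -1/71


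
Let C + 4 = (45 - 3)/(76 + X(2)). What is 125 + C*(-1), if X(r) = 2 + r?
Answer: 5139/40 ≈ 128.48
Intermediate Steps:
C = -139/40 (C = -4 + (45 - 3)/(76 + (2 + 2)) = -4 + 42/(76 + 4) = -4 + 42/80 = -4 + 42*(1/80) = -4 + 21/40 = -139/40 ≈ -3.4750)
125 + C*(-1) = 125 - 139/40*(-1) = 125 + 139/40 = 5139/40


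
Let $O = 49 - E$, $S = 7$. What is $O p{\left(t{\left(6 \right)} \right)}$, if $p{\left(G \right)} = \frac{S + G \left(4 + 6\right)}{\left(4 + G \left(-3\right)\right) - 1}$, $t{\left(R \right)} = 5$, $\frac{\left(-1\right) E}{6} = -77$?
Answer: $\frac{7847}{4} \approx 1961.8$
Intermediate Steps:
$E = 462$ ($E = \left(-6\right) \left(-77\right) = 462$)
$O = -413$ ($O = 49 - 462 = -413$)
$p{\left(G \right)} = \frac{7 + 10 G}{3 - 3 G}$ ($p{\left(G \right)} = \frac{7 + G \left(4 + 6\right)}{\left(4 + G \left(-3\right)\right) - 1} = \frac{7 + G 10}{\left(4 - 3 G\right) - 1} = \frac{7 + 10 G}{3 - 3 G}$)
$O p{\left(t{\left(6 \right)} \right)} = - 413 \frac{-7 - 50}{3 \left(-1 + 5\right)} = - 413 \frac{-7 - 50}{3 \cdot 4} = - 413 \cdot \frac{1}{3} \cdot \frac{1}{4} \left(-57\right) = \left(-413\right) \left(- \frac{19}{4}\right) = \frac{7847}{4}$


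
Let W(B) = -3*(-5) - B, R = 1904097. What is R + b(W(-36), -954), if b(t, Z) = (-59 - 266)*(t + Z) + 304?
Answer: 2197876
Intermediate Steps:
W(B) = 15 - B
b(t, Z) = 304 - 325*Z - 325*t (b(t, Z) = -325*(Z + t) + 304 = (-325*Z - 325*t) + 304 = 304 - 325*Z - 325*t)
R + b(W(-36), -954) = 1904097 + (304 - 325*(-954) - 325*(15 - 1*(-36))) = 1904097 + (304 + 310050 - 325*(15 + 36)) = 1904097 + (304 + 310050 - 325*51) = 1904097 + (304 + 310050 - 16575) = 1904097 + 293779 = 2197876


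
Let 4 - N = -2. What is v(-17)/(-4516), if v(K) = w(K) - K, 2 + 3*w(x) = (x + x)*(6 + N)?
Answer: 359/13548 ≈ 0.026498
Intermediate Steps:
N = 6 (N = 4 - 1*(-2) = 4 + 2 = 6)
w(x) = -⅔ + 8*x (w(x) = -⅔ + ((x + x)*(6 + 6))/3 = -⅔ + ((2*x)*12)/3 = -⅔ + (24*x)/3 = -⅔ + 8*x)
v(K) = -⅔ + 7*K (v(K) = (-⅔ + 8*K) - K = -⅔ + 7*K)
v(-17)/(-4516) = (-⅔ + 7*(-17))/(-4516) = (-⅔ - 119)*(-1/4516) = -359/3*(-1/4516) = 359/13548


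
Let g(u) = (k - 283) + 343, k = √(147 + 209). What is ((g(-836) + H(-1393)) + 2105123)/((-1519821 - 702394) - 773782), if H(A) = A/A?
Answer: -2105184/2995997 - 2*√89/2995997 ≈ -0.70267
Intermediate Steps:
H(A) = 1
k = 2*√89 (k = √356 = 2*√89 ≈ 18.868)
g(u) = 60 + 2*√89 (g(u) = (2*√89 - 283) + 343 = (-283 + 2*√89) + 343 = 60 + 2*√89)
((g(-836) + H(-1393)) + 2105123)/((-1519821 - 702394) - 773782) = (((60 + 2*√89) + 1) + 2105123)/((-1519821 - 702394) - 773782) = ((61 + 2*√89) + 2105123)/(-2222215 - 773782) = (2105184 + 2*√89)/(-2995997) = (2105184 + 2*√89)*(-1/2995997) = -2105184/2995997 - 2*√89/2995997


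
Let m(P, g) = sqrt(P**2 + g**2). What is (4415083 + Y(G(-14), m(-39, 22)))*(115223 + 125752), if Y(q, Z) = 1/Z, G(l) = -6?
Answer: 1063924625925 + 48195*sqrt(2005)/401 ≈ 1.0639e+12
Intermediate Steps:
(4415083 + Y(G(-14), m(-39, 22)))*(115223 + 125752) = (4415083 + 1/(sqrt((-39)**2 + 22**2)))*(115223 + 125752) = (4415083 + 1/(sqrt(1521 + 484)))*240975 = (4415083 + 1/(sqrt(2005)))*240975 = (4415083 + sqrt(2005)/2005)*240975 = 1063924625925 + 48195*sqrt(2005)/401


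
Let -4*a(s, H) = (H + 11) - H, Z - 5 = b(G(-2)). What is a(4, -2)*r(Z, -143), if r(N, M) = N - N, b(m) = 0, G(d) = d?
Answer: 0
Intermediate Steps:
Z = 5 (Z = 5 + 0 = 5)
r(N, M) = 0
a(s, H) = -11/4 (a(s, H) = -((H + 11) - H)/4 = -((11 + H) - H)/4 = -¼*11 = -11/4)
a(4, -2)*r(Z, -143) = -11/4*0 = 0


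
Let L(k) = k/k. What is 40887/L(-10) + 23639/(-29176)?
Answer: 170413639/4168 ≈ 40886.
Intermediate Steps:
L(k) = 1
40887/L(-10) + 23639/(-29176) = 40887/1 + 23639/(-29176) = 40887*1 + 23639*(-1/29176) = 40887 - 3377/4168 = 170413639/4168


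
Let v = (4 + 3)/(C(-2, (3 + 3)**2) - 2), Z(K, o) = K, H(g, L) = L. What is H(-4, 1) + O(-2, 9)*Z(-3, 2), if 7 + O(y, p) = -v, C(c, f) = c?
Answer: 67/4 ≈ 16.750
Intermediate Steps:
v = -7/4 (v = (4 + 3)/(-2 - 2) = 7/(-4) = 7*(-1/4) = -7/4 ≈ -1.7500)
O(y, p) = -21/4 (O(y, p) = -7 - 1*(-7/4) = -7 + 7/4 = -21/4)
H(-4, 1) + O(-2, 9)*Z(-3, 2) = 1 - 21/4*(-3) = 1 + 63/4 = 67/4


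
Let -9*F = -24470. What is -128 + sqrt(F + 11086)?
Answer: -128 + 2*sqrt(31061)/3 ≈ -10.506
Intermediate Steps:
F = 24470/9 (F = -1/9*(-24470) = 24470/9 ≈ 2718.9)
-128 + sqrt(F + 11086) = -128 + sqrt(24470/9 + 11086) = -128 + sqrt(124244/9) = -128 + 2*sqrt(31061)/3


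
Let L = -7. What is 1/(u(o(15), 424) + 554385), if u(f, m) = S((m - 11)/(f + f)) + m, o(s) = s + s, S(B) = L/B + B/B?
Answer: 59/32733730 ≈ 1.8024e-6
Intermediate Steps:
S(B) = 1 - 7/B (S(B) = -7/B + B/B = -7/B + 1 = 1 - 7/B)
o(s) = 2*s
u(f, m) = m + 2*f*(-7 + (-11 + m)/(2*f))/(-11 + m) (u(f, m) = (-7 + (m - 11)/(f + f))/(((m - 11)/(f + f))) + m = (-7 + (-11 + m)/((2*f)))/(((-11 + m)/((2*f)))) + m = (-7 + (-11 + m)*(1/(2*f)))/(((-11 + m)*(1/(2*f)))) + m = (-7 + (-11 + m)/(2*f))/(((-11 + m)/(2*f))) + m = (2*f/(-11 + m))*(-7 + (-11 + m)/(2*f)) + m = 2*f*(-7 + (-11 + m)/(2*f))/(-11 + m) + m = m + 2*f*(-7 + (-11 + m)/(2*f))/(-11 + m))
1/(u(o(15), 424) + 554385) = 1/((-11 + 424 - 28*15 + 424*(-11 + 424))/(-11 + 424) + 554385) = 1/((-11 + 424 - 14*30 + 424*413)/413 + 554385) = 1/((-11 + 424 - 420 + 175112)/413 + 554385) = 1/((1/413)*175105 + 554385) = 1/(25015/59 + 554385) = 1/(32733730/59) = 59/32733730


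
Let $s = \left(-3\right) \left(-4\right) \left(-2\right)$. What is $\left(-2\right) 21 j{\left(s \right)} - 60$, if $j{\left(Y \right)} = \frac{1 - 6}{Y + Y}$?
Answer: $- \frac{515}{8} \approx -64.375$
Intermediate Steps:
$s = -24$ ($s = 12 \left(-2\right) = -24$)
$j{\left(Y \right)} = - \frac{5}{2 Y}$
$\left(-2\right) 21 j{\left(s \right)} - 60 = \left(-2\right) 21 \left(- \frac{5}{2 \left(-24\right)}\right) - 60 = - 42 \left(\left(- \frac{5}{2}\right) \left(- \frac{1}{24}\right)\right) - 60 = \left(-42\right) \frac{5}{48} - 60 = - \frac{35}{8} - 60 = - \frac{515}{8}$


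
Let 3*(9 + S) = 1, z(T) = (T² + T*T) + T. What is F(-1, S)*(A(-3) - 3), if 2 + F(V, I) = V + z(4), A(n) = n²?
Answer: 198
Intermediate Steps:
z(T) = T + 2*T² (z(T) = (T² + T²) + T = 2*T² + T = T + 2*T²)
S = -26/3 (S = -9 + (⅓)*1 = -9 + ⅓ = -26/3 ≈ -8.6667)
F(V, I) = 34 + V (F(V, I) = -2 + (V + 4*(1 + 2*4)) = -2 + (V + 4*(1 + 8)) = -2 + (V + 4*9) = -2 + (V + 36) = -2 + (36 + V) = 34 + V)
F(-1, S)*(A(-3) - 3) = (34 - 1)*((-3)² - 3) = 33*(9 - 3) = 33*6 = 198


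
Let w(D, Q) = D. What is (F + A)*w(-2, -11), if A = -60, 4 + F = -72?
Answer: 272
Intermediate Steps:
F = -76 (F = -4 - 72 = -76)
(F + A)*w(-2, -11) = (-76 - 60)*(-2) = -136*(-2) = 272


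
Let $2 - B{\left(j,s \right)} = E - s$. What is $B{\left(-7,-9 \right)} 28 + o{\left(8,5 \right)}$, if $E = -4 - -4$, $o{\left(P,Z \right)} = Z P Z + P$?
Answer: $12$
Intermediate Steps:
$o{\left(P,Z \right)} = P + P Z^{2}$ ($o{\left(P,Z \right)} = P Z Z + P = P Z^{2} + P = P + P Z^{2}$)
$E = 0$ ($E = -4 + 4 = 0$)
$B{\left(j,s \right)} = 2 + s$ ($B{\left(j,s \right)} = 2 - \left(0 - s\right) = 2 - - s = 2 + s$)
$B{\left(-7,-9 \right)} 28 + o{\left(8,5 \right)} = \left(2 - 9\right) 28 + 8 \left(1 + 5^{2}\right) = \left(-7\right) 28 + 8 \left(1 + 25\right) = -196 + 8 \cdot 26 = -196 + 208 = 12$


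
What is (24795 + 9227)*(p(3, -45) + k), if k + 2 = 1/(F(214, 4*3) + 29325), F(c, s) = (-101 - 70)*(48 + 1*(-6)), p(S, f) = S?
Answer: 753383168/22143 ≈ 34024.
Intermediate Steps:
F(c, s) = -7182 (F(c, s) = -171*(48 - 6) = -171*42 = -7182)
k = -44285/22143 (k = -2 + 1/(-7182 + 29325) = -2 + 1/22143 = -44285/22143 ≈ -2.0000)
(24795 + 9227)*(p(3, -45) + k) = (24795 + 9227)*(3 - 44285/22143) = 34022*(22144/22143) = 753383168/22143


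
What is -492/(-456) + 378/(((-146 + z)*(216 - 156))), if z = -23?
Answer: 16724/16055 ≈ 1.0417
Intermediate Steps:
-492/(-456) + 378/(((-146 + z)*(216 - 156))) = -492/(-456) + 378/(((-146 - 23)*(216 - 156))) = -492*(-1/456) + 378/((-169*60)) = 41/38 + 378/(-10140) = 41/38 + 378*(-1/10140) = 41/38 - 63/1690 = 16724/16055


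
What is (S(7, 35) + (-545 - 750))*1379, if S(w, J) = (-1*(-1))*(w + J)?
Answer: -1727887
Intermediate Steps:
S(w, J) = J + w (S(w, J) = 1*(J + w) = J + w)
(S(7, 35) + (-545 - 750))*1379 = ((35 + 7) + (-545 - 750))*1379 = (42 - 1295)*1379 = -1253*1379 = -1727887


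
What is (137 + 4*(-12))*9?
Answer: 801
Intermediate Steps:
(137 + 4*(-12))*9 = (137 - 48)*9 = 89*9 = 801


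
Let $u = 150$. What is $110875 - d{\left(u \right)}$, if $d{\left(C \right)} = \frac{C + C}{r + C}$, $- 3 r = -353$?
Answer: $\frac{89031725}{803} \approx 1.1087 \cdot 10^{5}$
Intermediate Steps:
$r = \frac{353}{3}$ ($r = \left(- \frac{1}{3}\right) \left(-353\right) = \frac{353}{3} \approx 117.67$)
$d{\left(C \right)} = \frac{2 C}{\frac{353}{3} + C}$ ($d{\left(C \right)} = \frac{C + C}{\frac{353}{3} + C} = \frac{2 C}{\frac{353}{3} + C}$)
$110875 - d{\left(u \right)} = 110875 - 6 \cdot 150 \frac{1}{353 + 3 \cdot 150} = 110875 - 6 \cdot 150 \frac{1}{353 + 450} = 110875 - 6 \cdot 150 \cdot \frac{1}{803} = 110875 - \frac{900}{803} = \frac{89031725}{803}$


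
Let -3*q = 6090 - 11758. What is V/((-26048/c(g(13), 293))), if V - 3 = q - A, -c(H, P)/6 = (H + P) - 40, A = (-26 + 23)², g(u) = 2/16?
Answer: 5720625/52096 ≈ 109.81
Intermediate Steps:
g(u) = ⅛ (g(u) = 2*(1/16) = ⅛)
q = 5668/3 (q = -(6090 - 11758)/3 = -⅓*(-5668) = 5668/3 ≈ 1889.3)
A = 9 (A = (-3)² = 9)
c(H, P) = 240 - 6*H - 6*P (c(H, P) = -6*((H + P) - 40) = -6*(-40 + H + P) = 240 - 6*H - 6*P)
V = 5650/3 (V = 3 + (5668/3 - 1*9) = 3 + (5668/3 - 9) = 3 + 5641/3 = 5650/3 ≈ 1883.3)
V/((-26048/c(g(13), 293))) = 5650/(3*((-26048/(240 - 6*⅛ - 6*293)))) = 5650/(3*((-26048/(240 - ¾ - 1758)))) = 5650/(3*((-26048/(-6075/4)))) = 5650/(3*((-26048*(-4/6075)))) = 5650/(3*(104192/6075)) = (5650/3)*(6075/104192) = 5720625/52096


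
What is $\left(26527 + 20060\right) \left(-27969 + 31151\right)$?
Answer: $148239834$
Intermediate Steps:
$\left(26527 + 20060\right) \left(-27969 + 31151\right) = 46587 \cdot 3182 = 148239834$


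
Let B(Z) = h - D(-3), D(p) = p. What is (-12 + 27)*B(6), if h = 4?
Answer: 105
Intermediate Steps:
B(Z) = 7 (B(Z) = 4 - 1*(-3) = 4 + 3 = 7)
(-12 + 27)*B(6) = (-12 + 27)*7 = 15*7 = 105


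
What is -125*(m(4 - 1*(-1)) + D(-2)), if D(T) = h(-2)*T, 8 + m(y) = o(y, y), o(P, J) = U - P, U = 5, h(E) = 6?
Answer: 2500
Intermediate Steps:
o(P, J) = 5 - P
m(y) = -3 - y (m(y) = -8 + (5 - y) = -3 - y)
D(T) = 6*T
-125*(m(4 - 1*(-1)) + D(-2)) = -125*((-3 - (4 - 1*(-1))) + 6*(-2)) = -125*((-3 - (4 + 1)) - 12) = -125*((-3 - 1*5) - 12) = -125*((-3 - 5) - 12) = -125*(-8 - 12) = -125*(-20) = 2500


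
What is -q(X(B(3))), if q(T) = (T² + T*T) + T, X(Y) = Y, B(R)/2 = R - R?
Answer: 0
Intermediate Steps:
B(R) = 0 (B(R) = 2*(R - R) = 2*0 = 0)
q(T) = T + 2*T² (q(T) = (T² + T²) + T = 2*T² + T = T + 2*T²)
-q(X(B(3))) = -0*(1 + 2*0) = -0*(1 + 0) = -0 = -1*0 = 0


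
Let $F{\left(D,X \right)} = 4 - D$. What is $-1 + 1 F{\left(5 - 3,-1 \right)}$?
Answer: $1$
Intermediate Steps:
$-1 + 1 F{\left(5 - 3,-1 \right)} = -1 + 1 \left(4 - \left(5 - 3\right)\right) = -1 + 1 \left(4 - 2\right) = -1 + 1 \cdot 2 = -1 + 2 = 1$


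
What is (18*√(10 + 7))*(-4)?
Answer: -72*√17 ≈ -296.86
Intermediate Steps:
(18*√(10 + 7))*(-4) = (18*√17)*(-4) = -72*√17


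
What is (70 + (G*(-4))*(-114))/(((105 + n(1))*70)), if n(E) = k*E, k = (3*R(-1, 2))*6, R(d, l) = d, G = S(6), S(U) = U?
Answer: 1403/3045 ≈ 0.46076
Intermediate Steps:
G = 6
k = -18 (k = (3*(-1))*6 = -3*6 = -18)
n(E) = -18*E
(70 + (G*(-4))*(-114))/(((105 + n(1))*70)) = (70 + (6*(-4))*(-114))/(((105 - 18*1)*70)) = (70 - 24*(-114))/(((105 - 18)*70)) = (70 + 2736)/((87*70)) = 2806/6090 = 2806*(1/6090) = 1403/3045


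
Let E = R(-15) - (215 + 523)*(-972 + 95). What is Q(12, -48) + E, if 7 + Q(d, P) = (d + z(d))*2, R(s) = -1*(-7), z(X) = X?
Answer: 647274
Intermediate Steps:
R(s) = 7
Q(d, P) = -7 + 4*d (Q(d, P) = -7 + (d + d)*2 = -7 + (2*d)*2 = -7 + 4*d)
E = 647233 (E = 7 - (215 + 523)*(-972 + 95) = 7 - 738*(-877) = 7 - 1*(-647226) = 7 + 647226 = 647233)
Q(12, -48) + E = (-7 + 4*12) + 647233 = (-7 + 48) + 647233 = 41 + 647233 = 647274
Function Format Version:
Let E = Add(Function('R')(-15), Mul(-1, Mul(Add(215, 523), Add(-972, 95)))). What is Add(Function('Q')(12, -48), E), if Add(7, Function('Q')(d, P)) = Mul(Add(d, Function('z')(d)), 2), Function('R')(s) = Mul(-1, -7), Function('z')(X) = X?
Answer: 647274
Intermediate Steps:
Function('R')(s) = 7
Function('Q')(d, P) = Add(-7, Mul(4, d)) (Function('Q')(d, P) = Add(-7, Mul(Add(d, d), 2)) = Add(-7, Mul(Mul(2, d), 2)) = Add(-7, Mul(4, d)))
E = 647233 (E = Add(7, Mul(-1, Mul(Add(215, 523), Add(-972, 95)))) = Add(7, Mul(-1, Mul(738, -877))) = Add(7, Mul(-1, -647226)) = Add(7, 647226) = 647233)
Add(Function('Q')(12, -48), E) = Add(Add(-7, Mul(4, 12)), 647233) = Add(Add(-7, 48), 647233) = Add(41, 647233) = 647274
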